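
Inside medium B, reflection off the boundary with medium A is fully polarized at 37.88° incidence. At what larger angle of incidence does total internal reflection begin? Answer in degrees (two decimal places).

θ_c ≈ 51.07°

tan θ_B = n₂/n₁ = tan 37.88° = 0.7779.
Total internal reflection: sin θ_c = n₂/n₁ = 0.7779.
θ_c = arcsin(0.7779) = 51.07°.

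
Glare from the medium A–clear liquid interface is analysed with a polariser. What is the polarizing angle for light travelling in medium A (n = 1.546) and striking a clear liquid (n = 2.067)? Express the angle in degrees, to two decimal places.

Here n₂/n₁ = 2.067/1.546 = 1.3370, and Brewster's law gives tan θ_B = n₂/n₁.
θ_B = arctan(1.3370) = 53.21°.

θ_B ≈ 53.21°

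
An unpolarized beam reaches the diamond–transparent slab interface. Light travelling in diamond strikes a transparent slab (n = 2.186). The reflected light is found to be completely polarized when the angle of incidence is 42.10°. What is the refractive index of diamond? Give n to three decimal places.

n ≈ 2.419

At the polarizing angle, tan θ_B = n₂/n₁ with n₁ on the incident side (diamond) and n₂ on the transmitted side (a transparent slab).
n₁ = n₂ / tan θ_B = 2.186 / tan 42.10° = 2.419.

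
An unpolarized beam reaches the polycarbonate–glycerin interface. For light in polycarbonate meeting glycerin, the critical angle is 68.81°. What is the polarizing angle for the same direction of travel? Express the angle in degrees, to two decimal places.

θ_B ≈ 43.00°

At the critical angle sin θ_c = n₂/n₁, giving n₂/n₁ = sin 68.81° = 0.9324.
Then tan θ_B = n₂/n₁ = 0.9324, so θ_B = arctan 0.9324 = 43.00°.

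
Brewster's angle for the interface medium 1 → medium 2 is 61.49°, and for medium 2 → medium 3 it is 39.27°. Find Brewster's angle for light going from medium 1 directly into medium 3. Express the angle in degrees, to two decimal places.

Each Brewster angle gives a ratio: n₂/n₁ = tan 61.49° = 1.8410, n₃/n₂ = tan 39.27° = 0.8176.
Multiplying, n₃/n₁ = 1.8410 × 0.8176 = 1.5052, and θ_B(1→3) = arctan 1.5052 = 56.40°.

θ_B ≈ 56.40°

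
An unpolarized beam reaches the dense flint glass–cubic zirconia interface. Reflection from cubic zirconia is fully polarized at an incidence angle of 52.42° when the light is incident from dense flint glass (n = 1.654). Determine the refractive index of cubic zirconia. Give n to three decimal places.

n ≈ 2.149

Brewster's law: tan θ_B = n₂/n₁ (light incident in dense flint glass, refracted into cubic zirconia).
n₂ = n₁ tan θ_B = 1.654 × tan 52.42° = 2.149.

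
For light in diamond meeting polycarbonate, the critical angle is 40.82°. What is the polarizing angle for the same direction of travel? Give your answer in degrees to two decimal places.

θ_B ≈ 33.17°

At the critical angle sin θ_c = n₂/n₁, giving n₂/n₁ = sin 40.82° = 0.6537.
Then tan θ_B = n₂/n₁ = 0.6537, so θ_B = arctan 0.6537 = 33.17°.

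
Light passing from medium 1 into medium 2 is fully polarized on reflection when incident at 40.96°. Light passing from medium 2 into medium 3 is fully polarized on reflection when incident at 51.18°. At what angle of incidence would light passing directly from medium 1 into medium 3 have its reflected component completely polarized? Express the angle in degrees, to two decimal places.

θ_B ≈ 47.17°

tan θ_B(1→2) = n₂/n₁ = tan 40.96° = 0.8681.
tan θ_B(2→3) = n₃/n₂ = tan 51.18° = 1.2429.
So n₃/n₁ = (n₂/n₁)(n₃/n₂) = 0.8681 × 1.2429 = 1.0789.
θ_B(1→3) = arctan(1.0789) = 47.17°.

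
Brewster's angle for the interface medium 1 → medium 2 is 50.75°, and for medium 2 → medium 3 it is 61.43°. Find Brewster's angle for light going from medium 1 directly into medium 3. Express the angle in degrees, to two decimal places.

tan θ_B(1→2) = n₂/n₁ = tan 50.75° = 1.2239.
tan θ_B(2→3) = n₃/n₂ = tan 61.43° = 1.8364.
n₃/n₁ = 2.2477. Then tan θ_B(1→3) = n₃/n₁, so θ_B(1→3) = arctan(2.2477) = 66.02°.

θ_B ≈ 66.02°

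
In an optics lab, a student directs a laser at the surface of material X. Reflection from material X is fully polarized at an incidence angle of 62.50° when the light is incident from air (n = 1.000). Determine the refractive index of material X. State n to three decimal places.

n ≈ 1.921

Brewster's law: tan θ_B = n₂/n₁ (light incident in air, refracted into material X).
n₂ = n₁ tan θ_B = 1.000 × tan 62.50° = 1.921.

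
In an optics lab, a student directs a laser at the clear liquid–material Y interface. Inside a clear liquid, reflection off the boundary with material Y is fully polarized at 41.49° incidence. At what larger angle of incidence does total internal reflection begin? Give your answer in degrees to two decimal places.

θ_c ≈ 62.18°

n₂/n₁ = tan 41.49° = 0.8844; the critical angle satisfies sin θ_c = n₂/n₁.
θ_c = arcsin(0.8844) = 62.18°.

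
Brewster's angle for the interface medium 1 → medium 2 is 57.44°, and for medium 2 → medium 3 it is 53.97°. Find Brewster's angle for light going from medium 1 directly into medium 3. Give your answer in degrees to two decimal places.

θ_B ≈ 65.09°

Each Brewster angle gives a ratio: n₂/n₁ = tan 57.44° = 1.5661, n₃/n₂ = tan 53.97° = 1.3749.
n₃/n₁ = 2.1531. Then tan θ_B(1→3) = n₃/n₁, so θ_B(1→3) = arctan(2.1531) = 65.09°.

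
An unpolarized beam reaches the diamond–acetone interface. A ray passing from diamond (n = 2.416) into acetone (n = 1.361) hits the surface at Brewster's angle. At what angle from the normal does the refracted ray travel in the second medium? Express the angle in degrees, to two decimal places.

tan θ_B = n₂/n₁ = 1.361/2.416 = 0.5633, so θ_B = 29.39°.
The refracted ray is perpendicular to the reflected ray, so θ_t = 90° − θ_B = 60.61°.

θ_t ≈ 60.61°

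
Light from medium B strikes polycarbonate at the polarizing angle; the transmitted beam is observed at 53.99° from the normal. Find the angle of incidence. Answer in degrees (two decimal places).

θ_B ≈ 36.01°

Brewster's condition makes the reflected and refracted beams perpendicular: θ_B + θ_t = 90°.
So θ_B = 90° − θ_t = 90° − 53.99° = 36.01°.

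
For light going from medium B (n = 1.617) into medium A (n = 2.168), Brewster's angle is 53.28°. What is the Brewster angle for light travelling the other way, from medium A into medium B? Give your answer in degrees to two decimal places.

θ_B' ≈ 36.72°

tan θ_B' = n₁/n₂ = 1/tan θ_B, so θ_B' = 90° − θ_B.
θ_B' = 90° − 53.28° = 36.72°.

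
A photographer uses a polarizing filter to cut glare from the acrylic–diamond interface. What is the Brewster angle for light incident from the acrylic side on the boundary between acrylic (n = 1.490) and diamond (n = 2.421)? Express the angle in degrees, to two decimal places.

θ_B ≈ 58.39°

The reflected p-component vanishes when tan θ_B = n₂/n₁.
Here n₂/n₁ = 2.421/1.490 = 1.6248, and Brewster's law gives tan θ_B = n₂/n₁.
So θ_B = arctan 1.6248 = 58.39°.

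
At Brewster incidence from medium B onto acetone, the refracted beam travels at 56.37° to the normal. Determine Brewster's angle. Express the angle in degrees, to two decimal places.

θ_B ≈ 33.63°

Brewster's condition makes the reflected and refracted beams perpendicular: θ_B + θ_t = 90°.
So θ_B = 90° − θ_t = 90° − 56.37° = 33.63°.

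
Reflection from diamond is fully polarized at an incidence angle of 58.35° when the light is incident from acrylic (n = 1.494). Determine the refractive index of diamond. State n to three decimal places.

Full polarization of the reflected beam means tan θ_B = n₂/n₁, where n₁ is the incident medium (acrylic).
n₂ = n₁ tan θ_B = 1.494 × tan 58.35° = 2.424.

n ≈ 2.424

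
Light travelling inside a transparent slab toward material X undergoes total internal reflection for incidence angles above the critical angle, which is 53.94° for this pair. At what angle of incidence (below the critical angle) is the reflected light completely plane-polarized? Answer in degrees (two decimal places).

At the critical angle sin θ_c = n₂/n₁, giving n₂/n₁ = sin 53.94° = 0.8084.
Then tan θ_B = n₂/n₁ = 0.8084, so θ_B = arctan 0.8084 = 38.95°.

θ_B ≈ 38.95°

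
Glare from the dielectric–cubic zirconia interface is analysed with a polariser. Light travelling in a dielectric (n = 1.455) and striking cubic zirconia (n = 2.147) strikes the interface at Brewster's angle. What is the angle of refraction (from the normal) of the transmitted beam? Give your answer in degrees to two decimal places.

θ_t ≈ 34.13°

tan θ_B = n₂/n₁ = 2.147/1.455 = 1.4756, so θ_B = 55.87°.
The refracted ray is perpendicular to the reflected ray, so θ_t = 90° − θ_B = 34.13°.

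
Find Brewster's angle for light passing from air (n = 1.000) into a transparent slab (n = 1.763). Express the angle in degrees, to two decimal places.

θ_B ≈ 60.44°

tan θ_B = n₂/n₁ = 1.763/1.000 = 1.7630.
So θ_B = arctan 1.7630 = 60.44°.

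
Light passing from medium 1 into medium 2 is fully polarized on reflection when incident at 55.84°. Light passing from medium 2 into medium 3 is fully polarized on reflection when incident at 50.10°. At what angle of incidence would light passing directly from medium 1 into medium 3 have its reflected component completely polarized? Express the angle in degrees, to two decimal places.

θ_B ≈ 60.43°

tan θ_B(1→2) = n₂/n₁ = tan 55.84° = 1.4737.
tan θ_B(2→3) = n₃/n₂ = tan 50.10° = 1.1960.
So n₃/n₁ = (n₂/n₁)(n₃/n₂) = 1.4737 × 1.1960 = 1.7625.
θ_B(1→3) = arctan(1.7625) = 60.43°.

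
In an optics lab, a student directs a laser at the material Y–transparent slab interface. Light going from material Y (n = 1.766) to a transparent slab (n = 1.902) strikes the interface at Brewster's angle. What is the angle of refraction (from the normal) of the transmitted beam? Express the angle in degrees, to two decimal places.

θ_t ≈ 42.88°

θ_B = arctan(n₂/n₁) = arctan(1.902/1.766) = 47.12°.
The refracted ray is perpendicular to the reflected ray, so θ_t = 90° − θ_B = 42.88°.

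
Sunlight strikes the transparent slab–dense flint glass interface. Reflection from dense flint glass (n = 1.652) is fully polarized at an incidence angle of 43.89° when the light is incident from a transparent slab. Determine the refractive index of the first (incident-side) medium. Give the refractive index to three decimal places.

n ≈ 1.717

Full polarization of the reflected beam means tan θ_B = n₂/n₁, where n₁ is the incident medium (a transparent slab).
n₁ = n₂ / tan θ_B = 1.652 / tan 43.89° = 1.717.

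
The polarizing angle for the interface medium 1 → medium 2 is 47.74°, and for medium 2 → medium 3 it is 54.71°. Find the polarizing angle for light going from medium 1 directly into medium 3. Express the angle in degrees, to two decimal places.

θ_B ≈ 57.25°

n₂/n₁ = tan 47.74° = 1.1005 and n₃/n₂ = tan 54.71° = 1.4129.
So n₃/n₁ = (n₂/n₁)(n₃/n₂) = 1.1005 × 1.4129 = 1.5549.
θ_B(1→3) = arctan(1.5549) = 57.25°.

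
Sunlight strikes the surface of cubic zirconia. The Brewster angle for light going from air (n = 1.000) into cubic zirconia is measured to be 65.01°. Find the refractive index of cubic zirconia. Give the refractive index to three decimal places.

n ≈ 2.145

Brewster's law: tan θ_B = n₂/n₁ (light incident in air, refracted into cubic zirconia).
n₂ = n₁ tan θ_B = 1.000 × tan 65.01° = 2.145.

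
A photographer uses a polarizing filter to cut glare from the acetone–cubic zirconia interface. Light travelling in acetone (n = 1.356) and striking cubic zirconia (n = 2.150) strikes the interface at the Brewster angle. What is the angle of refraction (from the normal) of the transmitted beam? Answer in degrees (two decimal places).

θ_t ≈ 32.24°

First find Brewster's angle: tan θ_B = 2.150/1.356 = 1.5855, giving θ_B = 57.76°.
Since θ_B + θ_t = 90° at Brewster incidence, θ_t = 90° − 57.76° = 32.24°.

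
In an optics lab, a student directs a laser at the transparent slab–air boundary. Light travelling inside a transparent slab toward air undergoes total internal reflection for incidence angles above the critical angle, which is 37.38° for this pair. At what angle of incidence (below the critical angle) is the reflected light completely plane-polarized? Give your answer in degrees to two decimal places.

θ_B ≈ 31.26°

At the critical angle sin θ_c = n₂/n₁, giving n₂/n₁ = sin 37.38° = 0.6071.
Then tan θ_B = n₂/n₁ = 0.6071, so θ_B = arctan 0.6071 = 31.26°.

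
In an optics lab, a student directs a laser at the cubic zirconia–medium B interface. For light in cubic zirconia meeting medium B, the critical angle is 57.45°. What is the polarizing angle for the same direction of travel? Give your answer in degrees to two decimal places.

θ_B ≈ 40.13°

n₂/n₁ = sin θ_c = sin 57.45° = 0.8429.
tan θ_B equals the same ratio, so θ_B = arctan(0.8429) = 40.13°.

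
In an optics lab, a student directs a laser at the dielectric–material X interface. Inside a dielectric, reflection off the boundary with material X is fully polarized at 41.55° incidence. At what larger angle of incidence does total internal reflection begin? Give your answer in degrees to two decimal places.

θ_c ≈ 62.41°

n₂/n₁ = tan 41.55° = 0.8863; the critical angle satisfies sin θ_c = n₂/n₁.
θ_c = arcsin(0.8863) = 62.41°.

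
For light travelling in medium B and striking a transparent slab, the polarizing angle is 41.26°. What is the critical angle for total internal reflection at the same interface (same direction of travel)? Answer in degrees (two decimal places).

θ_c ≈ 61.32°

n₂/n₁ = tan 41.26° = 0.8773; the critical angle satisfies sin θ_c = n₂/n₁.
θ_c = arcsin(0.8773) = 61.32°.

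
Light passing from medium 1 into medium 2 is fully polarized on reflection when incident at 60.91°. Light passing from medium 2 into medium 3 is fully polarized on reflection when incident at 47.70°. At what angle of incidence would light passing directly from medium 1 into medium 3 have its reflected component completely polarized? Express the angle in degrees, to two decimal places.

θ_B ≈ 63.15°

Each Brewster angle gives a ratio: n₂/n₁ = tan 60.91° = 1.7974, n₃/n₂ = tan 47.70° = 1.0990.
Multiplying, n₃/n₁ = 1.7974 × 1.0990 = 1.9753, and θ_B(1→3) = arctan 1.9753 = 63.15°.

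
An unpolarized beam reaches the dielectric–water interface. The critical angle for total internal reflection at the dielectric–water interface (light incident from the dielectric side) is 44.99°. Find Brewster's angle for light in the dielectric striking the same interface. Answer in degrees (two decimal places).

θ_B ≈ 35.26°

At the critical angle sin θ_c = n₂/n₁, giving n₂/n₁ = sin 44.99° = 0.7070.
Then tan θ_B = n₂/n₁ = 0.7070, so θ_B = arctan 0.7070 = 35.26°.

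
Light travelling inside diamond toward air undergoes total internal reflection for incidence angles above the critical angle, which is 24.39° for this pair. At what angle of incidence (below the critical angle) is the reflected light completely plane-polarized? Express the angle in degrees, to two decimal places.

At the critical angle sin θ_c = n₂/n₁, giving n₂/n₁ = sin 24.39° = 0.4129.
Then tan θ_B = n₂/n₁ = 0.4129, so θ_B = arctan 0.4129 = 22.44°.

θ_B ≈ 22.44°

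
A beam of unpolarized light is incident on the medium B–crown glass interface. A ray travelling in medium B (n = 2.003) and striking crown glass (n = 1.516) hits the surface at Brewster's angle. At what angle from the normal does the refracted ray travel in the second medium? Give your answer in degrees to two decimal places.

θ_t ≈ 52.88°

θ_B = arctan(n₂/n₁) = arctan(1.516/2.003) = 37.12°.
The refracted ray is perpendicular to the reflected ray, so θ_t = 90° − θ_B = 52.88°.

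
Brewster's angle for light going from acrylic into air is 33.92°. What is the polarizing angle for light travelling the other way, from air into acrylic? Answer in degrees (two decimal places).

Reversing the direction swaps n₁ and n₂, so tan θ_B' = 1/tan θ_B and θ_B' = 90° − θ_B.
Hence θ_B' = 90° − 33.92° = 56.08°.

θ_B' ≈ 56.08°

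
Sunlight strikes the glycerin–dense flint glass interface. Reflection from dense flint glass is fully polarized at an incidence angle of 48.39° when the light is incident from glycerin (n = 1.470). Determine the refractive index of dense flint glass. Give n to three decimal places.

Brewster's law: tan θ_B = n₂/n₁ (light incident in glycerin, refracted into dense flint glass).
n₂ = n₁ tan θ_B = 1.470 × tan 48.39° = 1.655.

n ≈ 1.655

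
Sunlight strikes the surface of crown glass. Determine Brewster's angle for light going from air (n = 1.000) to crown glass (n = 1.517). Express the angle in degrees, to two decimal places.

tan θ_B = n₂/n₁ = 1.517/1.000 = 1.5170.
So θ_B = arctan 1.5170 = 56.61°.

θ_B ≈ 56.61°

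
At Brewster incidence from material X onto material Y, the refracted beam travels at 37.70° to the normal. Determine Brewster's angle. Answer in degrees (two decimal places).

At Brewster's angle the reflected and refracted rays are perpendicular, so θ_B + θ_t = 90°.
θ_B = 90° − 37.70° = 52.30°.

θ_B ≈ 52.30°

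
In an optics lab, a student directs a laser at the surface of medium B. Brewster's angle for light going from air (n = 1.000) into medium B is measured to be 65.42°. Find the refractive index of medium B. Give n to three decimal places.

n ≈ 2.186

Brewster's law: tan θ_B = n₂/n₁ (light incident in air, refracted into medium B).
n₂ = n₁ tan θ_B = 1.000 × tan 65.42° = 2.186.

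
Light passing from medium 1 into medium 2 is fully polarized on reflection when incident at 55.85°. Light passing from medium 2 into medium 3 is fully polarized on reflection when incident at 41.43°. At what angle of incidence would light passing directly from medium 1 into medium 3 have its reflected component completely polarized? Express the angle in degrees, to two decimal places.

θ_B ≈ 52.45°

n₂/n₁ = tan 55.85° = 1.4742 and n₃/n₂ = tan 41.43° = 0.8825.
n₃/n₁ = 1.3011. Then tan θ_B(1→3) = n₃/n₁, so θ_B(1→3) = arctan(1.3011) = 52.45°.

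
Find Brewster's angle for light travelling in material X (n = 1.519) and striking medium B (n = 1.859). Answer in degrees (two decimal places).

Brewster's condition: tan θ_B = n₂/n₁ = 1.859/1.519 = 1.2238.
θ_B = arctan(1.2238) = 50.75°.

θ_B ≈ 50.75°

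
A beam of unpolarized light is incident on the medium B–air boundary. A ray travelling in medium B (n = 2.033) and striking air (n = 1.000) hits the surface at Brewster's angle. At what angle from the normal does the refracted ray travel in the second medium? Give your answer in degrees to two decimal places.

θ_B = arctan(n₂/n₁) = arctan(1.000/2.033) = 26.19°.
The refracted ray is perpendicular to the reflected ray, so θ_t = 90° − θ_B = 63.81°.

θ_t ≈ 63.81°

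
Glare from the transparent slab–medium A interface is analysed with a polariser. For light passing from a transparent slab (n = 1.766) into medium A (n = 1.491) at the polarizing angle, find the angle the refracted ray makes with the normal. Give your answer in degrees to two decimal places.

θ_t ≈ 49.83°

First find Brewster's angle: tan θ_B = 1.491/1.766 = 0.8443, giving θ_B = 40.17°.
At Brewster's angle the reflected and refracted rays are perpendicular, so θ_t = 90° − θ_B = 90° − 40.17° = 49.83°.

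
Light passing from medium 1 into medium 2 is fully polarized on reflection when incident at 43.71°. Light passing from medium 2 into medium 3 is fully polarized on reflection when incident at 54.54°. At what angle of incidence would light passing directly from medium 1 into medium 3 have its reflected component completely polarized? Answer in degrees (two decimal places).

θ_B ≈ 53.31°

n₂/n₁ = tan 43.71° = 0.9560 and n₃/n₂ = tan 54.54° = 1.4040.
n₃/n₁ = 1.3422. Then tan θ_B(1→3) = n₃/n₁, so θ_B(1→3) = arctan(1.3422) = 53.31°.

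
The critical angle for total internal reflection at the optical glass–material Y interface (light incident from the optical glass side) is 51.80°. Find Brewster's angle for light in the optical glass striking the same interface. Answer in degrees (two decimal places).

θ_B ≈ 38.16°

n₂/n₁ = sin θ_c = sin 51.80° = 0.7859.
tan θ_B equals the same ratio, so θ_B = arctan(0.7859) = 38.16°.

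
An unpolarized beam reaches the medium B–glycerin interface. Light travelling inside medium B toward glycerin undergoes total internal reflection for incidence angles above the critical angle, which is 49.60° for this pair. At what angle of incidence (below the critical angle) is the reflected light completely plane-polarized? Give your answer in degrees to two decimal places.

θ_B ≈ 37.29°

At the critical angle sin θ_c = n₂/n₁, giving n₂/n₁ = sin 49.60° = 0.7615.
Then tan θ_B = n₂/n₁ = 0.7615, so θ_B = arctan 0.7615 = 37.29°.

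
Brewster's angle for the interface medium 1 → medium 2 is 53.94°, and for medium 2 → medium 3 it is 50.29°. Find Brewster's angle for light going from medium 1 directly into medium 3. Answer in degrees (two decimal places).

n₂/n₁ = tan 53.94° = 1.3734 and n₃/n₂ = tan 50.29° = 1.2041.
n₃/n₁ = 1.6536. Then tan θ_B(1→3) = n₃/n₁, so θ_B(1→3) = arctan(1.6536) = 58.84°.

θ_B ≈ 58.84°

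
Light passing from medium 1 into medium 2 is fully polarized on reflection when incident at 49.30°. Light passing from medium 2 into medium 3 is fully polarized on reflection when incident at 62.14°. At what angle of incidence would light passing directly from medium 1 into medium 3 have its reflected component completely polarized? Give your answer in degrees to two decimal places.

Each Brewster angle gives a ratio: n₂/n₁ = tan 49.30° = 1.1626, n₃/n₂ = tan 62.14° = 1.8919.
n₃/n₁ = 2.1995. Then tan θ_B(1→3) = n₃/n₁, so θ_B(1→3) = arctan(2.1995) = 65.55°.

θ_B ≈ 65.55°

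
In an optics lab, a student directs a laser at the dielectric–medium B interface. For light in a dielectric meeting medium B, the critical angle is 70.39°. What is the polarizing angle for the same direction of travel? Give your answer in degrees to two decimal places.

θ_B ≈ 43.29°

sin θ_c = n₂/n₁, so n₂/n₁ = sin 70.39° = 0.9420.
Brewster: tan θ_B = n₂/n₁ = 0.9420.
θ_B = arctan(0.9420) = 43.29°.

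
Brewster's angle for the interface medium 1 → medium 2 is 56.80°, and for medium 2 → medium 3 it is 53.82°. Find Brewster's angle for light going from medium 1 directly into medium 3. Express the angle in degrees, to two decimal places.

tan θ_B(1→2) = n₂/n₁ = tan 56.80° = 1.5282.
tan θ_B(2→3) = n₃/n₂ = tan 53.82° = 1.3673.
So n₃/n₁ = (n₂/n₁)(n₃/n₂) = 1.5282 × 1.3673 = 2.0895.
θ_B(1→3) = arctan(2.0895) = 64.42°.

θ_B ≈ 64.42°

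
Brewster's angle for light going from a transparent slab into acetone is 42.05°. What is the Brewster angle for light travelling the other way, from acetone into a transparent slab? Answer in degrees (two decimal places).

Reversing the direction swaps n₁ and n₂, so tan θ_B' = 1/tan θ_B and θ_B' = 90° − θ_B.
Hence θ_B' = 90° − 42.05° = 47.95°.

θ_B' ≈ 47.95°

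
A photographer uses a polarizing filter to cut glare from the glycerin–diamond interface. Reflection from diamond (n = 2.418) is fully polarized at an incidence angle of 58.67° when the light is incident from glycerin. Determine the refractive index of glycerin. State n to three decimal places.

n ≈ 1.472

Brewster's law: tan θ_B = n₂/n₁ (light incident in glycerin, refracted into diamond).
n₁ = n₂ / tan θ_B = 2.418 / tan 58.67° = 1.472.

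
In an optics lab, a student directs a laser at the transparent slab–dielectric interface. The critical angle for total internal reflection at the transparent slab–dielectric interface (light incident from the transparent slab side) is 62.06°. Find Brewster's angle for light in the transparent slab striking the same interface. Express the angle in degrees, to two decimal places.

At the critical angle sin θ_c = n₂/n₁, giving n₂/n₁ = sin 62.06° = 0.8834.
Then tan θ_B = n₂/n₁ = 0.8834, so θ_B = arctan 0.8834 = 41.46°.

θ_B ≈ 41.46°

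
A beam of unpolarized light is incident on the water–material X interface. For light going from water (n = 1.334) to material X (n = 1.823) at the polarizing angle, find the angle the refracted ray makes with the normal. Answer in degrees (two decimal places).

First find Brewster's angle: tan θ_B = 1.823/1.334 = 1.3666, giving θ_B = 53.80°.
The refracted ray is perpendicular to the reflected ray, so θ_t = 90° − θ_B = 36.20°.

θ_t ≈ 36.20°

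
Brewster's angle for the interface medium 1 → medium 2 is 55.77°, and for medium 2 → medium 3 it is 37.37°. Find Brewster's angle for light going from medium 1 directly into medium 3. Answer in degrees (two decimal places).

Each Brewster angle gives a ratio: n₂/n₁ = tan 55.77° = 1.4698, n₃/n₂ = tan 37.37° = 0.7637.
Multiplying, n₃/n₁ = 1.4698 × 0.7637 = 1.1225, and θ_B(1→3) = arctan 1.1225 = 48.30°.

θ_B ≈ 48.30°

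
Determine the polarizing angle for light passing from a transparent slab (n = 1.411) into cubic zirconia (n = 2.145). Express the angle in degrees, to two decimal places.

θ_B ≈ 56.66°

At Brewster's angle the reflected and refracted rays are perpendicular, which with Snell's law gives tan θ_B = n₂/n₁.
Here n₂/n₁ = 2.145/1.411 = 1.5202, and Brewster's law gives tan θ_B = n₂/n₁.
θ_B = arctan(1.5202) = 56.66°.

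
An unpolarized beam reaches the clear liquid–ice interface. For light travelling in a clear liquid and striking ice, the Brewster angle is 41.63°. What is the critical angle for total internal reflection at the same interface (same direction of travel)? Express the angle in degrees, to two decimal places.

θ_c ≈ 62.72°

From Brewster, n₂/n₁ = tan θ_B = tan 41.63° = 0.8888.
Then sin θ_c = n₂/n₁ = 0.8888, so θ_c = arcsin 0.8888 = 62.72°.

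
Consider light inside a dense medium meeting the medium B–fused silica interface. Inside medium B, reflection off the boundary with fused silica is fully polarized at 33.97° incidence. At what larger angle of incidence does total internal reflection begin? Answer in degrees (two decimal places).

θ_c ≈ 42.36°

From Brewster, n₂/n₁ = tan θ_B = tan 33.97° = 0.6737.
Then sin θ_c = n₂/n₁ = 0.6737, so θ_c = arcsin 0.6737 = 42.36°.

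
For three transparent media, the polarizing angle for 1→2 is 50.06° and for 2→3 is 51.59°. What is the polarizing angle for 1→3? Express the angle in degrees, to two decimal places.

θ_B ≈ 56.42°

n₂/n₁ = tan 50.06° = 1.1943 and n₃/n₂ = tan 51.59° = 1.2612.
So n₃/n₁ = (n₂/n₁)(n₃/n₂) = 1.1943 × 1.2612 = 1.5063.
θ_B(1→3) = arctan(1.5063) = 56.42°.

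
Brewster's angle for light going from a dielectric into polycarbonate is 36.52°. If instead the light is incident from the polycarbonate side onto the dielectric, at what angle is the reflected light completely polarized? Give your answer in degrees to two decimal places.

tan θ_B' = n₁/n₂ = 1/tan θ_B, so θ_B' = 90° − θ_B.
θ_B' = 90° − 36.52° = 53.48°.

θ_B' ≈ 53.48°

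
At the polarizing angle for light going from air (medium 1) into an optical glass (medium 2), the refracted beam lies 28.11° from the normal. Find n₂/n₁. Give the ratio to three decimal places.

n₂/n₁ ≈ 1.872

θ_B + θ_t = 90°, so θ_B = 90° − 28.11° = 61.89°.
Then n₂/n₁ = tan θ_B = tan 61.89° = 1.872.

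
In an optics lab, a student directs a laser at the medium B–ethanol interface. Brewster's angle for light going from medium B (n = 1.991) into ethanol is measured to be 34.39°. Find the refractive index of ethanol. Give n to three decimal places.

At Brewster's angle, tan θ_B = n₂/n₁ with n₁ on the incident side (medium B) and n₂ on the transmitted side (ethanol).
n₂ = n₁ tan θ_B = 1.991 × tan 34.39° = 1.363.

n ≈ 1.363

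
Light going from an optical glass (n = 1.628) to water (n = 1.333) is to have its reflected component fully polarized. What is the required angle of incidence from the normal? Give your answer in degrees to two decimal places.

θ_B ≈ 39.31°

Here n₂/n₁ = 1.333/1.628 = 0.8188, and Brewster's law gives tan θ_B = n₂/n₁.
θ_B = arctan(0.8188) = 39.31°.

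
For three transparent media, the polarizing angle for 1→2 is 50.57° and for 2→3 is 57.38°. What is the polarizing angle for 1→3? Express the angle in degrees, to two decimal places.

θ_B ≈ 62.24°

Each Brewster angle gives a ratio: n₂/n₁ = tan 50.57° = 1.2161, n₃/n₂ = tan 57.38° = 1.5625.
Multiplying, n₃/n₁ = 1.2161 × 1.5625 = 1.9001, and θ_B(1→3) = arctan 1.9001 = 62.24°.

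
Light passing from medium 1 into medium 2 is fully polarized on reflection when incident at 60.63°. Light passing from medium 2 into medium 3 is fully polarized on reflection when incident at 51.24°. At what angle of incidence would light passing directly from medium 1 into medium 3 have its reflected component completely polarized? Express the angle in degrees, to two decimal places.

θ_B ≈ 65.68°

Each Brewster angle gives a ratio: n₂/n₁ = tan 60.63° = 1.7769, n₃/n₂ = tan 51.24° = 1.2455.
So n₃/n₁ = (n₂/n₁)(n₃/n₂) = 1.7769 × 1.2455 = 2.2132.
θ_B(1→3) = arctan(2.2132) = 65.68°.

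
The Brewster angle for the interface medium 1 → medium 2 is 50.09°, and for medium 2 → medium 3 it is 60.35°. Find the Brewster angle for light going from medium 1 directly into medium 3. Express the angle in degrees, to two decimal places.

n₂/n₁ = tan 50.09° = 1.1956 and n₃/n₂ = tan 60.35° = 1.7567.
So n₃/n₁ = (n₂/n₁)(n₃/n₂) = 1.1956 × 1.7567 = 2.1003.
θ_B(1→3) = arctan(2.1003) = 64.54°.

θ_B ≈ 64.54°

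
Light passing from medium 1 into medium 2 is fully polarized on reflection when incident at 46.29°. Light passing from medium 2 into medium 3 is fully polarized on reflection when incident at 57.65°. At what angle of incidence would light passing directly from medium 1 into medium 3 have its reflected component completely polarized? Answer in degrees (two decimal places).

θ_B ≈ 58.81°

Each Brewster angle gives a ratio: n₂/n₁ = tan 46.29° = 1.0461, n₃/n₂ = tan 57.65° = 1.5788.
Multiplying, n₃/n₁ = 1.0461 × 1.5788 = 1.6515, and θ_B(1→3) = arctan 1.6515 = 58.81°.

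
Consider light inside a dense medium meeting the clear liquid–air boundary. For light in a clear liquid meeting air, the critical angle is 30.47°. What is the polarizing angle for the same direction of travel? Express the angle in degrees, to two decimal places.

θ_B ≈ 26.89°

sin θ_c = n₂/n₁, so n₂/n₁ = sin 30.47° = 0.5071.
Brewster: tan θ_B = n₂/n₁ = 0.5071.
θ_B = arctan(0.5071) = 26.89°.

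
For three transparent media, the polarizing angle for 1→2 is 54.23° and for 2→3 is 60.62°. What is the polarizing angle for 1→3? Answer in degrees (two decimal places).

θ_B ≈ 67.92°

n₂/n₁ = tan 54.23° = 1.3881 and n₃/n₂ = tan 60.62° = 1.7762.
Multiplying, n₃/n₁ = 1.3881 × 1.7762 = 2.4654, and θ_B(1→3) = arctan 2.4654 = 67.92°.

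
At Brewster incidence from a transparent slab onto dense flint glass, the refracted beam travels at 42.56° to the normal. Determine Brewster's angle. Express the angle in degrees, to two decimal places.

θ_B ≈ 47.44°

Since the reflected and refracted rays are at right angles at the polarizing angle, θ_B + θ_t = 90°.
θ_B = 90° − 42.56° = 47.44°.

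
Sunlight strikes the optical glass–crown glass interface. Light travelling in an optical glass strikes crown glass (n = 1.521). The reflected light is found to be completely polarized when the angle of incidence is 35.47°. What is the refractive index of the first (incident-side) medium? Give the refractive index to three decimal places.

n ≈ 2.135

Brewster's law: tan θ_B = n₂/n₁ (light incident in an optical glass, refracted into crown glass).
n₁ = n₂ / tan θ_B = 1.521 / tan 35.47° = 2.135.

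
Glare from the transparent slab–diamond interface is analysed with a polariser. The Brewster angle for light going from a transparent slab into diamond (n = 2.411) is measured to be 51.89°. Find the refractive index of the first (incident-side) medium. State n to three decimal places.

n ≈ 1.891

At the Brewster angle, tan θ_B = n₂/n₁ with n₁ on the incident side (a transparent slab) and n₂ on the transmitted side (diamond).
n₁ = n₂ / tan θ_B = 2.411 / tan 51.89° = 1.891.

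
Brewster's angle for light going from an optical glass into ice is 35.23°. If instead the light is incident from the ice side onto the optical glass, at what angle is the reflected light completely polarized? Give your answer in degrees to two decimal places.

θ_B' ≈ 54.77°

The two Brewster angles are complementary: θ_B' = 90° − θ_B = 90° − 35.23° = 54.77°.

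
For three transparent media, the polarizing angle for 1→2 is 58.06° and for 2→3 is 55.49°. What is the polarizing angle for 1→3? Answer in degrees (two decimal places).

θ_B ≈ 66.80°

n₂/n₁ = tan 58.06° = 1.6041 and n₃/n₂ = tan 55.49° = 1.4545.
So n₃/n₁ = (n₂/n₁)(n₃/n₂) = 1.6041 × 1.4545 = 2.3331.
θ_B(1→3) = arctan(2.3331) = 66.80°.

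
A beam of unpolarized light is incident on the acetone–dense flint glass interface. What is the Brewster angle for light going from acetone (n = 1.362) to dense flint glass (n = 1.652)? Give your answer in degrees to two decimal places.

θ_B ≈ 50.50°

At Brewster's angle the reflected and refracted rays are perpendicular, which with Snell's law gives tan θ_B = n₂/n₁.
tan θ_B = n₂/n₁ = 1.652/1.362 = 1.2129. Taking the arctangent, θ_B = 50.50°.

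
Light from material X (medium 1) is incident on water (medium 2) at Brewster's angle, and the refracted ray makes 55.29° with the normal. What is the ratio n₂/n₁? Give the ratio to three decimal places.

At Brewster incidence θ_B = 90° − θ_t = 90° − 55.29° = 34.71°.
tan θ_B = n₂/n₁, so n₂/n₁ = tan 34.71° = 0.693.

n₂/n₁ ≈ 0.693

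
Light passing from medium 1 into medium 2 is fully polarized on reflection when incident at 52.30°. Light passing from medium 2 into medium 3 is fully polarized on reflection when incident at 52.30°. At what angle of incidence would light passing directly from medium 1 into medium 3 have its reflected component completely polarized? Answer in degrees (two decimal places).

Each Brewster angle gives a ratio: n₂/n₁ = tan 52.30° = 1.2938, n₃/n₂ = tan 52.30° = 1.2938.
n₃/n₁ = 1.6740. Then tan θ_B(1→3) = n₃/n₁, so θ_B(1→3) = arctan(1.6740) = 59.15°.

θ_B ≈ 59.15°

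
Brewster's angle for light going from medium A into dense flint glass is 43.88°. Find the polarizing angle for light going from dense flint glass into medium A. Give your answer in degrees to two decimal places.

Reversing the direction swaps n₁ and n₂, so tan θ_B' = 1/tan θ_B and θ_B' = 90° − θ_B.
Hence θ_B' = 90° − 43.88° = 46.12°.

θ_B' ≈ 46.12°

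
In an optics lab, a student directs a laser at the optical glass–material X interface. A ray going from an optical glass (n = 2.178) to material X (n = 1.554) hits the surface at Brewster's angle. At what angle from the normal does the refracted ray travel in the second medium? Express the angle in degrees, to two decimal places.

tan θ_B = n₂/n₁ = 1.554/2.178 = 0.7135, so θ_B = 35.51°.
At Brewster's angle the reflected and refracted rays are perpendicular, so θ_t = 90° − θ_B = 90° − 35.51° = 54.49°.

θ_t ≈ 54.49°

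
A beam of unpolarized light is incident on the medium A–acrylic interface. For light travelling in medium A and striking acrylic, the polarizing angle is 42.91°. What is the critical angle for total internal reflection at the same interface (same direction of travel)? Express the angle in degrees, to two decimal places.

From Brewster, n₂/n₁ = tan θ_B = tan 42.91° = 0.9296.
Then sin θ_c = n₂/n₁ = 0.9296, so θ_c = arcsin 0.9296 = 68.37°.

θ_c ≈ 68.37°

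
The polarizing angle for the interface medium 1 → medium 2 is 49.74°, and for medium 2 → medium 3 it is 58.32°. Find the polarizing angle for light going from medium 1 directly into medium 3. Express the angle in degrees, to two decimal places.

θ_B ≈ 62.41°

n₂/n₁ = tan 49.74° = 1.1808 and n₃/n₂ = tan 58.32° = 1.6204.
Multiplying, n₃/n₁ = 1.1808 × 1.6204 = 1.9134, and θ_B(1→3) = arctan 1.9134 = 62.41°.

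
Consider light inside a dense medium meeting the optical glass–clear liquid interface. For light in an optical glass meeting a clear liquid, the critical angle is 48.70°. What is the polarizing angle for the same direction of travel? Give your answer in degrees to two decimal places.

θ_B ≈ 36.92°

At the critical angle sin θ_c = n₂/n₁, giving n₂/n₁ = sin 48.70° = 0.7513.
Then tan θ_B = n₂/n₁ = 0.7513, so θ_B = arctan 0.7513 = 36.92°.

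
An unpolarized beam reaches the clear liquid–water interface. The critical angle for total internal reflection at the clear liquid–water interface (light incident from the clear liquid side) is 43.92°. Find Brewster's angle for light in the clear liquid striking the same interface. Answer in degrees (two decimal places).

At the critical angle sin θ_c = n₂/n₁, giving n₂/n₁ = sin 43.92° = 0.6937.
Then tan θ_B = n₂/n₁ = 0.6937, so θ_B = arctan 0.6937 = 34.75°.

θ_B ≈ 34.75°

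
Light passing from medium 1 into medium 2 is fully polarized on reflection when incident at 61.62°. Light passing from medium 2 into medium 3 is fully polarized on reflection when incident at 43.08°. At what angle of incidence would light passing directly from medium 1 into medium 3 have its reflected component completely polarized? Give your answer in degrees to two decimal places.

tan θ_B(1→2) = n₂/n₁ = tan 61.62° = 1.8510.
tan θ_B(2→3) = n₃/n₂ = tan 43.08° = 0.9351.
n₃/n₁ = 1.7309. Then tan θ_B(1→3) = n₃/n₁, so θ_B(1→3) = arctan(1.7309) = 59.98°.

θ_B ≈ 59.98°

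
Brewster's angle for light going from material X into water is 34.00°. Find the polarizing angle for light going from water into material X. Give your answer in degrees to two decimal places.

The two Brewster angles are complementary: θ_B' = 90° − θ_B = 90° − 34.00° = 56.00°.

θ_B' ≈ 56.00°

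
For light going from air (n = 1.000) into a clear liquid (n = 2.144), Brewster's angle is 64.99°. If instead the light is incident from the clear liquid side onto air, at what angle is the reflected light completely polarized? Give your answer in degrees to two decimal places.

The two Brewster angles are complementary: θ_B' = 90° − θ_B = 90° − 64.99° = 25.01°.

θ_B' ≈ 25.01°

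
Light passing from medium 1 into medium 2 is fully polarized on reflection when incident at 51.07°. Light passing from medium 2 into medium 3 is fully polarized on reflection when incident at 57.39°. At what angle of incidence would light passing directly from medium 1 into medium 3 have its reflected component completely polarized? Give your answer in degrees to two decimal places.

n₂/n₁ = tan 51.07° = 1.2380 and n₃/n₂ = tan 57.39° = 1.5631.
Multiplying, n₃/n₁ = 1.2380 × 1.5631 = 1.9350, and θ_B(1→3) = arctan 1.9350 = 62.67°.

θ_B ≈ 62.67°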